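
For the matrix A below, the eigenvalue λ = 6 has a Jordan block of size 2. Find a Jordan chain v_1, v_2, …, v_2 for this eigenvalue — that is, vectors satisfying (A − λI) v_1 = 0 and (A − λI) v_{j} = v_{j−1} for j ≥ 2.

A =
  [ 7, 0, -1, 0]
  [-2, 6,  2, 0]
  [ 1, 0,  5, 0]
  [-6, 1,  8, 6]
A Jordan chain for λ = 6 of length 2:
v_1 = (1, -2, 1, -6)ᵀ
v_2 = (1, 0, 0, 0)ᵀ

Let N = A − (6)·I. We want v_2 with N^2 v_2 = 0 but N^1 v_2 ≠ 0; then v_{j-1} := N · v_j for j = 2, …, 2.

Pick v_2 = (1, 0, 0, 0)ᵀ.
Then v_1 = N · v_2 = (1, -2, 1, -6)ᵀ.

Sanity check: (A − (6)·I) v_1 = (0, 0, 0, 0)ᵀ = 0. ✓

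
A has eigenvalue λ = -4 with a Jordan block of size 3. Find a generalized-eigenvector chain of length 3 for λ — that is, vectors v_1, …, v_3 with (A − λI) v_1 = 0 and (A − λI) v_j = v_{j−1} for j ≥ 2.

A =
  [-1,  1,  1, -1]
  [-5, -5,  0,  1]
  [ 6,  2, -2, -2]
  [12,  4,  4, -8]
A Jordan chain for λ = -4 of length 3:
v_1 = (-2, 2, -4, -8)ᵀ
v_2 = (3, -5, 6, 12)ᵀ
v_3 = (1, 0, 0, 0)ᵀ

Let N = A − (-4)·I. We want v_3 with N^3 v_3 = 0 but N^2 v_3 ≠ 0; then v_{j-1} := N · v_j for j = 3, …, 2.

Pick v_3 = (1, 0, 0, 0)ᵀ.
Then v_2 = N · v_3 = (3, -5, 6, 12)ᵀ.
Then v_1 = N · v_2 = (-2, 2, -4, -8)ᵀ.

Sanity check: (A − (-4)·I) v_1 = (0, 0, 0, 0)ᵀ = 0. ✓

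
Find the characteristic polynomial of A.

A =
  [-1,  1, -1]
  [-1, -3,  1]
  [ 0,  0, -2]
x^3 + 6*x^2 + 12*x + 8

Expanding det(x·I − A) (e.g. by cofactor expansion or by noting that A is similar to its Jordan form J, which has the same characteristic polynomial as A) gives
  χ_A(x) = x^3 + 6*x^2 + 12*x + 8
which factors as (x + 2)^3. The eigenvalues (with algebraic multiplicities) are λ = -2 with multiplicity 3.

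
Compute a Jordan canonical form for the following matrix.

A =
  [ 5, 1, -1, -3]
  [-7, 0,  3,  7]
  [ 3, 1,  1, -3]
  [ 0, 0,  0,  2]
J_3(2) ⊕ J_1(2)

The characteristic polynomial is
  det(x·I − A) = x^4 - 8*x^3 + 24*x^2 - 32*x + 16 = (x - 2)^4

Eigenvalues and multiplicities (the geometric multiplicity of λ is n − rank(A − λI), which equals the number of Jordan blocks for λ):
  λ = 2: algebraic multiplicity = 4, geometric multiplicity = 2

Determining the block sizes for each eigenvalue:
  λ = 2: with am = 4 and gm = 2, the partition is not yet determined (e.g. several partitions of 4 into 2 parts exist). Let N = A − (2)·I. Computing rank(N^1) = 2, rank(N^2) = 1, rank(N^3) = 0; the number of blocks of size ≥ j is rank(N^{j−1}) − rank(N^j), giving [2, 1, 1]. So we have 1 block(s) of size 3, 1 block(s) of size 1 → block sizes [3, 1]

Assembling the blocks gives a Jordan form
J =
  [2, 1, 0, 0]
  [0, 2, 1, 0]
  [0, 0, 2, 0]
  [0, 0, 0, 2]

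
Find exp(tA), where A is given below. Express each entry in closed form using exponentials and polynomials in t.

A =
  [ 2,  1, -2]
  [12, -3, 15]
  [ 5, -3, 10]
e^{tA} =
  [3*t^2*exp(3*t)/2 - t*exp(3*t) + exp(3*t), -t^2*exp(3*t)/2 + t*exp(3*t), 3*t^2*exp(3*t)/2 - 2*t*exp(3*t)]
  [-9*t^2*exp(3*t)/2 + 12*t*exp(3*t), 3*t^2*exp(3*t)/2 - 6*t*exp(3*t) + exp(3*t), -9*t^2*exp(3*t)/2 + 15*t*exp(3*t)]
  [-3*t^2*exp(3*t) + 5*t*exp(3*t), t^2*exp(3*t) - 3*t*exp(3*t), -3*t^2*exp(3*t) + 7*t*exp(3*t) + exp(3*t)]

Strategy: write A = P · J · P⁻¹ where J is a Jordan canonical form, so e^{tA} = P · e^{tJ} · P⁻¹, and e^{tJ} can be computed block-by-block.

A has Jordan form
J =
  [3, 1, 0]
  [0, 3, 1]
  [0, 0, 3]
(up to reordering of blocks).

Per-block formulas:
  For a 3×3 Jordan block J_3(3): exp(t · J_3(3)) = e^(3t)·(I + t·N + (t^2/2)·N^2), where N is the 3×3 nilpotent shift.

After assembling e^{tJ} and conjugating by P, we get:

e^{tA} =
  [3*t^2*exp(3*t)/2 - t*exp(3*t) + exp(3*t), -t^2*exp(3*t)/2 + t*exp(3*t), 3*t^2*exp(3*t)/2 - 2*t*exp(3*t)]
  [-9*t^2*exp(3*t)/2 + 12*t*exp(3*t), 3*t^2*exp(3*t)/2 - 6*t*exp(3*t) + exp(3*t), -9*t^2*exp(3*t)/2 + 15*t*exp(3*t)]
  [-3*t^2*exp(3*t) + 5*t*exp(3*t), t^2*exp(3*t) - 3*t*exp(3*t), -3*t^2*exp(3*t) + 7*t*exp(3*t) + exp(3*t)]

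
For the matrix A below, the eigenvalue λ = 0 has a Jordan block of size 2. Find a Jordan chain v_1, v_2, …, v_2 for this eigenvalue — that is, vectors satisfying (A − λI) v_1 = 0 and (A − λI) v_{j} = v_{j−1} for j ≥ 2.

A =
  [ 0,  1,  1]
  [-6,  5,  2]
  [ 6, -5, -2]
A Jordan chain for λ = 0 of length 2:
v_1 = (2, 4, -4)ᵀ
v_2 = (1, 2, 0)ᵀ

Let N = A − (0)·I. We want v_2 with N^2 v_2 = 0 but N^1 v_2 ≠ 0; then v_{j-1} := N · v_j for j = 2, …, 2.

Pick v_2 = (1, 2, 0)ᵀ.
Then v_1 = N · v_2 = (2, 4, -4)ᵀ.

Sanity check: (A − (0)·I) v_1 = (0, 0, 0)ᵀ = 0. ✓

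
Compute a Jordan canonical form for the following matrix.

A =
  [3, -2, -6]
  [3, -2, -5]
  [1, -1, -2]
J_2(-1) ⊕ J_1(1)

The characteristic polynomial is
  det(x·I − A) = x^3 + x^2 - x - 1 = (x - 1)*(x + 1)^2

Eigenvalues and multiplicities (the geometric multiplicity of λ is n − rank(A − λI), which equals the number of Jordan blocks for λ):
  λ = -1: algebraic multiplicity = 2, geometric multiplicity = 1
  λ = 1: algebraic multiplicity = 1, geometric multiplicity = 1

Determining the block sizes for each eigenvalue:
  λ = -1: one block (gm = 1), so the single block has size am = 2 → block sizes [2]
  λ = 1: one block (gm = 1), so the single block has size am = 1 → block sizes [1]

Assembling the blocks gives a Jordan form
J =
  [-1,  1, 0]
  [ 0, -1, 0]
  [ 0,  0, 1]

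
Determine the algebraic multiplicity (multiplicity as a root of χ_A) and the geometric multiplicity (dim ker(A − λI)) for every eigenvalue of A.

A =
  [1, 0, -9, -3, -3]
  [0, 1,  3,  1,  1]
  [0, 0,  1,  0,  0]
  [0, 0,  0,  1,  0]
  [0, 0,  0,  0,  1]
λ = 1: alg = 5, geom = 4

Step 1 — factor the characteristic polynomial to read off the algebraic multiplicities:
  χ_A(x) = (x - 1)^5

Step 2 — compute geometric multiplicities via the rank-nullity identity g(λ) = n − rank(A − λI):
  rank(A − (1)·I) = 1, so dim ker(A − (1)·I) = n − 1 = 4

Summary:
  λ = 1: algebraic multiplicity = 5, geometric multiplicity = 4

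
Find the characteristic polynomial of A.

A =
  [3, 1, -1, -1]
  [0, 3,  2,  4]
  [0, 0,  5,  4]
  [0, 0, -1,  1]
x^4 - 12*x^3 + 54*x^2 - 108*x + 81

Expanding det(x·I − A) (e.g. by cofactor expansion or by noting that A is similar to its Jordan form J, which has the same characteristic polynomial as A) gives
  χ_A(x) = x^4 - 12*x^3 + 54*x^2 - 108*x + 81
which factors as (x - 3)^4. The eigenvalues (with algebraic multiplicities) are λ = 3 with multiplicity 4.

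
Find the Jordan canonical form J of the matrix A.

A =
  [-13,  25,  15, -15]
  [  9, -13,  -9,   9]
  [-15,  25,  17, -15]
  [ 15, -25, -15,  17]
J_2(2) ⊕ J_1(2) ⊕ J_1(2)

The characteristic polynomial is
  det(x·I − A) = x^4 - 8*x^3 + 24*x^2 - 32*x + 16 = (x - 2)^4

Eigenvalues and multiplicities (the geometric multiplicity of λ is n − rank(A − λI), which equals the number of Jordan blocks for λ):
  λ = 2: algebraic multiplicity = 4, geometric multiplicity = 3

Determining the block sizes for each eigenvalue:
  λ = 2: 3 blocks summing to 4 forces exactly one block of size 2 and the rest size 1 → block sizes [2, 1, 1]

Assembling the blocks gives a Jordan form
J =
  [2, 1, 0, 0]
  [0, 2, 0, 0]
  [0, 0, 2, 0]
  [0, 0, 0, 2]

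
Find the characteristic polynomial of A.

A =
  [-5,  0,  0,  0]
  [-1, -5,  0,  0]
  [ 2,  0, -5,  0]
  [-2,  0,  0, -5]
x^4 + 20*x^3 + 150*x^2 + 500*x + 625

Expanding det(x·I − A) (e.g. by cofactor expansion or by noting that A is similar to its Jordan form J, which has the same characteristic polynomial as A) gives
  χ_A(x) = x^4 + 20*x^3 + 150*x^2 + 500*x + 625
which factors as (x + 5)^4. The eigenvalues (with algebraic multiplicities) are λ = -5 with multiplicity 4.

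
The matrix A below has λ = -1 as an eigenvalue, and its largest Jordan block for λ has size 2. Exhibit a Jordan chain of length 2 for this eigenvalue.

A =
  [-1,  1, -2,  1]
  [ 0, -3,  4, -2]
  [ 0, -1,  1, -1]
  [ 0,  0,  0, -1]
A Jordan chain for λ = -1 of length 2:
v_1 = (1, -2, -1, 0)ᵀ
v_2 = (0, 1, 0, 0)ᵀ

Let N = A − (-1)·I. We want v_2 with N^2 v_2 = 0 but N^1 v_2 ≠ 0; then v_{j-1} := N · v_j for j = 2, …, 2.

Pick v_2 = (0, 1, 0, 0)ᵀ.
Then v_1 = N · v_2 = (1, -2, -1, 0)ᵀ.

Sanity check: (A − (-1)·I) v_1 = (0, 0, 0, 0)ᵀ = 0. ✓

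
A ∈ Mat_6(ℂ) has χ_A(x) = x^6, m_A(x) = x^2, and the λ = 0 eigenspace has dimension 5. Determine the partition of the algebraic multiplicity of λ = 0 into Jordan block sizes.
Block sizes for λ = 0: [2, 1, 1, 1, 1]

Step 1 — from the characteristic polynomial, algebraic multiplicity of λ = 0 is 6. From dim ker(A − (0)·I) = 5, there are exactly 5 Jordan blocks for λ = 0.
Step 2 — from the minimal polynomial, the factor (x − 0)^2 tells us the largest block for λ = 0 has size 2.
Step 3 — with total size 6, 5 blocks, and largest block 2, the block sizes (in nonincreasing order) are [2, 1, 1, 1, 1].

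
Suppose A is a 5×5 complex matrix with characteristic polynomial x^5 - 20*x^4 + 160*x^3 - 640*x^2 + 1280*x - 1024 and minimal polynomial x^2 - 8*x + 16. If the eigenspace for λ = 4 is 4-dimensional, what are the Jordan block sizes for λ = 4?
Block sizes for λ = 4: [2, 1, 1, 1]

Step 1 — from the characteristic polynomial, algebraic multiplicity of λ = 4 is 5. From dim ker(A − (4)·I) = 4, there are exactly 4 Jordan blocks for λ = 4.
Step 2 — from the minimal polynomial, the factor (x − 4)^2 tells us the largest block for λ = 4 has size 2.
Step 3 — with total size 5, 4 blocks, and largest block 2, the block sizes (in nonincreasing order) are [2, 1, 1, 1].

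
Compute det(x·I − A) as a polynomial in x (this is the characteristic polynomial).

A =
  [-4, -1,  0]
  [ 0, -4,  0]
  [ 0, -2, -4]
x^3 + 12*x^2 + 48*x + 64

Expanding det(x·I − A) (e.g. by cofactor expansion or by noting that A is similar to its Jordan form J, which has the same characteristic polynomial as A) gives
  χ_A(x) = x^3 + 12*x^2 + 48*x + 64
which factors as (x + 4)^3. The eigenvalues (with algebraic multiplicities) are λ = -4 with multiplicity 3.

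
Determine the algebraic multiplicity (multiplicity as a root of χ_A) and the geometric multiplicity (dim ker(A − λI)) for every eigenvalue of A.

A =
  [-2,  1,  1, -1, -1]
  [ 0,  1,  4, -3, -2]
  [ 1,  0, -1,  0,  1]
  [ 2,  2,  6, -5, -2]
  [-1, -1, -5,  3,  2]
λ = -1: alg = 5, geom = 2

Step 1 — factor the characteristic polynomial to read off the algebraic multiplicities:
  χ_A(x) = (x + 1)^5

Step 2 — compute geometric multiplicities via the rank-nullity identity g(λ) = n − rank(A − λI):
  rank(A − (-1)·I) = 3, so dim ker(A − (-1)·I) = n − 3 = 2

Summary:
  λ = -1: algebraic multiplicity = 5, geometric multiplicity = 2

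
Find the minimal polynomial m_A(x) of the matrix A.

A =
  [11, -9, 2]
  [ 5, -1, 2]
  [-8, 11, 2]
x^3 - 12*x^2 + 48*x - 64

The characteristic polynomial is χ_A(x) = (x - 4)^3, so the eigenvalues are known. The minimal polynomial is
  m_A(x) = Π_λ (x − λ)^{k_λ}
where k_λ is the size of the *largest* Jordan block for λ (equivalently, the smallest k with (A − λI)^k v = 0 for every generalised eigenvector v of λ).

  λ = 4: largest Jordan block has size 3, contributing (x − 4)^3

So m_A(x) = (x - 4)^3 = x^3 - 12*x^2 + 48*x - 64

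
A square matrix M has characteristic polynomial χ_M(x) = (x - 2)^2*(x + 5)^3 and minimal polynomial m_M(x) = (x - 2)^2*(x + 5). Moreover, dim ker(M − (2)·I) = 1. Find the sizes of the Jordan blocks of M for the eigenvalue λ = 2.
Block sizes for λ = 2: [2]

Step 1 — from the characteristic polynomial, algebraic multiplicity of λ = 2 is 2. From dim ker(M − (2)·I) = 1, there are exactly 1 Jordan blocks for λ = 2.
Step 2 — from the minimal polynomial, the factor (x − 2)^2 tells us the largest block for λ = 2 has size 2.
Step 3 — with total size 2, 1 blocks, and largest block 2, the block sizes (in nonincreasing order) are [2].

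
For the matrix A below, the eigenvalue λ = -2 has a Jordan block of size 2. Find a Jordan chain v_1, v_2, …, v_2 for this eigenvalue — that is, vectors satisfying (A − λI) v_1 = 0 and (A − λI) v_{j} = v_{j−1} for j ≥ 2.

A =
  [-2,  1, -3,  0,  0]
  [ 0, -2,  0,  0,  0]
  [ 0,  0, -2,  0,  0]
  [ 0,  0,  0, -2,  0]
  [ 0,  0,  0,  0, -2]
A Jordan chain for λ = -2 of length 2:
v_1 = (1, 0, 0, 0, 0)ᵀ
v_2 = (0, 1, 0, 0, 0)ᵀ

Let N = A − (-2)·I. We want v_2 with N^2 v_2 = 0 but N^1 v_2 ≠ 0; then v_{j-1} := N · v_j for j = 2, …, 2.

Pick v_2 = (0, 1, 0, 0, 0)ᵀ.
Then v_1 = N · v_2 = (1, 0, 0, 0, 0)ᵀ.

Sanity check: (A − (-2)·I) v_1 = (0, 0, 0, 0, 0)ᵀ = 0. ✓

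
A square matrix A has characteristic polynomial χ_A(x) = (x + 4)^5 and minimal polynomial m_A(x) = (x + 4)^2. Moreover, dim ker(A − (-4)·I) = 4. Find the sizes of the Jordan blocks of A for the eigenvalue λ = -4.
Block sizes for λ = -4: [2, 1, 1, 1]

Step 1 — from the characteristic polynomial, algebraic multiplicity of λ = -4 is 5. From dim ker(A − (-4)·I) = 4, there are exactly 4 Jordan blocks for λ = -4.
Step 2 — from the minimal polynomial, the factor (x + 4)^2 tells us the largest block for λ = -4 has size 2.
Step 3 — with total size 5, 4 blocks, and largest block 2, the block sizes (in nonincreasing order) are [2, 1, 1, 1].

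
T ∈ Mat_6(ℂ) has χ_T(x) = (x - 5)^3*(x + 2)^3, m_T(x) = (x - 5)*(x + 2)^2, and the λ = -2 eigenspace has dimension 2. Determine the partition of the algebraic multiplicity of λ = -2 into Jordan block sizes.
Block sizes for λ = -2: [2, 1]

Step 1 — from the characteristic polynomial, algebraic multiplicity of λ = -2 is 3. From dim ker(T − (-2)·I) = 2, there are exactly 2 Jordan blocks for λ = -2.
Step 2 — from the minimal polynomial, the factor (x + 2)^2 tells us the largest block for λ = -2 has size 2.
Step 3 — with total size 3, 2 blocks, and largest block 2, the block sizes (in nonincreasing order) are [2, 1].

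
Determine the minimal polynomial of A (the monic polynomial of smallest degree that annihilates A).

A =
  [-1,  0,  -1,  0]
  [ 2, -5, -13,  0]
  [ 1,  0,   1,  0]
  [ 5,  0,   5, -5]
x^3 + 5*x^2

The characteristic polynomial is χ_A(x) = x^2*(x + 5)^2, so the eigenvalues are known. The minimal polynomial is
  m_A(x) = Π_λ (x − λ)^{k_λ}
where k_λ is the size of the *largest* Jordan block for λ (equivalently, the smallest k with (A − λI)^k v = 0 for every generalised eigenvector v of λ).

  λ = -5: largest Jordan block has size 1, contributing (x + 5)
  λ = 0: largest Jordan block has size 2, contributing (x − 0)^2

So m_A(x) = x^2*(x + 5) = x^3 + 5*x^2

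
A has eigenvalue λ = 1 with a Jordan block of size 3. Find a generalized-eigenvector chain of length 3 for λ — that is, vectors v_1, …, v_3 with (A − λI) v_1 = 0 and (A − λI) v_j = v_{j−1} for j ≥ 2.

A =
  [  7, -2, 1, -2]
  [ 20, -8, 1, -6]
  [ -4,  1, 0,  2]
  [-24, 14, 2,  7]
A Jordan chain for λ = 1 of length 3:
v_1 = (-2, -4, 4, 0)ᵀ
v_2 = (2, 2, -2, 4)ᵀ
v_3 = (1, 2, 0, 0)ᵀ

Let N = A − (1)·I. We want v_3 with N^3 v_3 = 0 but N^2 v_3 ≠ 0; then v_{j-1} := N · v_j for j = 3, …, 2.

Pick v_3 = (1, 2, 0, 0)ᵀ.
Then v_2 = N · v_3 = (2, 2, -2, 4)ᵀ.
Then v_1 = N · v_2 = (-2, -4, 4, 0)ᵀ.

Sanity check: (A − (1)·I) v_1 = (0, 0, 0, 0)ᵀ = 0. ✓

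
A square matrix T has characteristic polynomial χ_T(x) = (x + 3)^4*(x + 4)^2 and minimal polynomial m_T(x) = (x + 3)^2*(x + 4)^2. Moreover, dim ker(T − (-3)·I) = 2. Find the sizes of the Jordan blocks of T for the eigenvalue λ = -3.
Block sizes for λ = -3: [2, 2]

Step 1 — from the characteristic polynomial, algebraic multiplicity of λ = -3 is 4. From dim ker(T − (-3)·I) = 2, there are exactly 2 Jordan blocks for λ = -3.
Step 2 — from the minimal polynomial, the factor (x + 3)^2 tells us the largest block for λ = -3 has size 2.
Step 3 — with total size 4, 2 blocks, and largest block 2, the block sizes (in nonincreasing order) are [2, 2].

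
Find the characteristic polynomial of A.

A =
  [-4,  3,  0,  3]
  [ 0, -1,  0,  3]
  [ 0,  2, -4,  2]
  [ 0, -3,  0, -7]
x^4 + 16*x^3 + 96*x^2 + 256*x + 256

Expanding det(x·I − A) (e.g. by cofactor expansion or by noting that A is similar to its Jordan form J, which has the same characteristic polynomial as A) gives
  χ_A(x) = x^4 + 16*x^3 + 96*x^2 + 256*x + 256
which factors as (x + 4)^4. The eigenvalues (with algebraic multiplicities) are λ = -4 with multiplicity 4.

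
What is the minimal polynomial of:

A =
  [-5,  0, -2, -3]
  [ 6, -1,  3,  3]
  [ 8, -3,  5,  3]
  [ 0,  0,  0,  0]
x^3 + x^2

The characteristic polynomial is χ_A(x) = x^3*(x + 1), so the eigenvalues are known. The minimal polynomial is
  m_A(x) = Π_λ (x − λ)^{k_λ}
where k_λ is the size of the *largest* Jordan block for λ (equivalently, the smallest k with (A − λI)^k v = 0 for every generalised eigenvector v of λ).

  λ = -1: largest Jordan block has size 1, contributing (x + 1)
  λ = 0: largest Jordan block has size 2, contributing (x − 0)^2

So m_A(x) = x^2*(x + 1) = x^3 + x^2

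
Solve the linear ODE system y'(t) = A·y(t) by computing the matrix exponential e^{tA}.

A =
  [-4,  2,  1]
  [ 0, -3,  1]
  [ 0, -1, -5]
e^{tA} =
  [exp(-4*t), t^2*exp(-4*t)/2 + 2*t*exp(-4*t), t^2*exp(-4*t)/2 + t*exp(-4*t)]
  [0, t*exp(-4*t) + exp(-4*t), t*exp(-4*t)]
  [0, -t*exp(-4*t), -t*exp(-4*t) + exp(-4*t)]

Strategy: write A = P · J · P⁻¹ where J is a Jordan canonical form, so e^{tA} = P · e^{tJ} · P⁻¹, and e^{tJ} can be computed block-by-block.

A has Jordan form
J =
  [-4,  1,  0]
  [ 0, -4,  1]
  [ 0,  0, -4]
(up to reordering of blocks).

Per-block formulas:
  For a 3×3 Jordan block J_3(-4): exp(t · J_3(-4)) = e^(-4t)·(I + t·N + (t^2/2)·N^2), where N is the 3×3 nilpotent shift.

After assembling e^{tJ} and conjugating by P, we get:

e^{tA} =
  [exp(-4*t), t^2*exp(-4*t)/2 + 2*t*exp(-4*t), t^2*exp(-4*t)/2 + t*exp(-4*t)]
  [0, t*exp(-4*t) + exp(-4*t), t*exp(-4*t)]
  [0, -t*exp(-4*t), -t*exp(-4*t) + exp(-4*t)]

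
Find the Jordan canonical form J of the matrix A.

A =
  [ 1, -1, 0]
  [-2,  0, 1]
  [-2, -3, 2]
J_3(1)

The characteristic polynomial is
  det(x·I − A) = x^3 - 3*x^2 + 3*x - 1 = (x - 1)^3

Eigenvalues and multiplicities (the geometric multiplicity of λ is n − rank(A − λI), which equals the number of Jordan blocks for λ):
  λ = 1: algebraic multiplicity = 3, geometric multiplicity = 1

Determining the block sizes for each eigenvalue:
  λ = 1: one block (gm = 1), so the single block has size am = 3 → block sizes [3]

Assembling the blocks gives a Jordan form
J =
  [1, 1, 0]
  [0, 1, 1]
  [0, 0, 1]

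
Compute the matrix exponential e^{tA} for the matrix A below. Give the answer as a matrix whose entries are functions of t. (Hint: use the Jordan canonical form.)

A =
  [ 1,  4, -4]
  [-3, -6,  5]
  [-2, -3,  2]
e^{tA} =
  [2*t*exp(-t) + exp(-t), 4*t*exp(-t), -4*t*exp(-t)]
  [-t^2*exp(-t)/2 - 3*t*exp(-t), -t^2*exp(-t) - 5*t*exp(-t) + exp(-t), t^2*exp(-t) + 5*t*exp(-t)]
  [-t^2*exp(-t)/2 - 2*t*exp(-t), -t^2*exp(-t) - 3*t*exp(-t), t^2*exp(-t) + 3*t*exp(-t) + exp(-t)]

Strategy: write A = P · J · P⁻¹ where J is a Jordan canonical form, so e^{tA} = P · e^{tJ} · P⁻¹, and e^{tJ} can be computed block-by-block.

A has Jordan form
J =
  [-1,  1,  0]
  [ 0, -1,  1]
  [ 0,  0, -1]
(up to reordering of blocks).

Per-block formulas:
  For a 3×3 Jordan block J_3(-1): exp(t · J_3(-1)) = e^(-1t)·(I + t·N + (t^2/2)·N^2), where N is the 3×3 nilpotent shift.

After assembling e^{tJ} and conjugating by P, we get:

e^{tA} =
  [2*t*exp(-t) + exp(-t), 4*t*exp(-t), -4*t*exp(-t)]
  [-t^2*exp(-t)/2 - 3*t*exp(-t), -t^2*exp(-t) - 5*t*exp(-t) + exp(-t), t^2*exp(-t) + 5*t*exp(-t)]
  [-t^2*exp(-t)/2 - 2*t*exp(-t), -t^2*exp(-t) - 3*t*exp(-t), t^2*exp(-t) + 3*t*exp(-t) + exp(-t)]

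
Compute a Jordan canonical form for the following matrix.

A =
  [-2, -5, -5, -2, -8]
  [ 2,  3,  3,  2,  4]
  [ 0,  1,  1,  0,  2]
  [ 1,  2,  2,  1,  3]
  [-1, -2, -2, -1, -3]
J_3(0) ⊕ J_1(0) ⊕ J_1(0)

The characteristic polynomial is
  det(x·I − A) = x^5

Eigenvalues and multiplicities (the geometric multiplicity of λ is n − rank(A − λI), which equals the number of Jordan blocks for λ):
  λ = 0: algebraic multiplicity = 5, geometric multiplicity = 3

Determining the block sizes for each eigenvalue:
  λ = 0: with am = 5 and gm = 3, the partition is not yet determined (e.g. several partitions of 5 into 3 parts exist). Let N = A − (0)·I. Computing rank(N^1) = 2, rank(N^2) = 1, rank(N^3) = 0; the number of blocks of size ≥ j is rank(N^{j−1}) − rank(N^j), giving [3, 1, 1]. So we have 1 block(s) of size 3, 2 block(s) of size 1 → block sizes [3, 1, 1]

Assembling the blocks gives a Jordan form
J =
  [0, 1, 0, 0, 0]
  [0, 0, 1, 0, 0]
  [0, 0, 0, 0, 0]
  [0, 0, 0, 0, 0]
  [0, 0, 0, 0, 0]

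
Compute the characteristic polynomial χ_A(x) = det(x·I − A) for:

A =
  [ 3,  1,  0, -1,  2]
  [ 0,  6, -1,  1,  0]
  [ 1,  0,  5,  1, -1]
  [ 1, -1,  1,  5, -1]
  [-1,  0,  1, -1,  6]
x^5 - 25*x^4 + 250*x^3 - 1250*x^2 + 3125*x - 3125

Expanding det(x·I − A) (e.g. by cofactor expansion or by noting that A is similar to its Jordan form J, which has the same characteristic polynomial as A) gives
  χ_A(x) = x^5 - 25*x^4 + 250*x^3 - 1250*x^2 + 3125*x - 3125
which factors as (x - 5)^5. The eigenvalues (with algebraic multiplicities) are λ = 5 with multiplicity 5.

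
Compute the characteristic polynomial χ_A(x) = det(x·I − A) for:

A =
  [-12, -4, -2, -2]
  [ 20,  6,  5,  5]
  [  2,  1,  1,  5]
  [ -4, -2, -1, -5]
x^4 + 10*x^3 + 33*x^2 + 40*x + 16

Expanding det(x·I − A) (e.g. by cofactor expansion or by noting that A is similar to its Jordan form J, which has the same characteristic polynomial as A) gives
  χ_A(x) = x^4 + 10*x^3 + 33*x^2 + 40*x + 16
which factors as (x + 1)^2*(x + 4)^2. The eigenvalues (with algebraic multiplicities) are λ = -4 with multiplicity 2, λ = -1 with multiplicity 2.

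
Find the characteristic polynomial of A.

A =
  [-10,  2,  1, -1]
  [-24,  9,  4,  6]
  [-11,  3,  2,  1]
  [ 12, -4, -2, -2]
x^4 + x^3 - 9*x^2 + 11*x - 4

Expanding det(x·I − A) (e.g. by cofactor expansion or by noting that A is similar to its Jordan form J, which has the same characteristic polynomial as A) gives
  χ_A(x) = x^4 + x^3 - 9*x^2 + 11*x - 4
which factors as (x - 1)^3*(x + 4). The eigenvalues (with algebraic multiplicities) are λ = -4 with multiplicity 1, λ = 1 with multiplicity 3.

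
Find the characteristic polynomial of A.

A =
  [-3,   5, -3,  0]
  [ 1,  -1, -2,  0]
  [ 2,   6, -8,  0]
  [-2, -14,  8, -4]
x^4 + 16*x^3 + 96*x^2 + 256*x + 256

Expanding det(x·I − A) (e.g. by cofactor expansion or by noting that A is similar to its Jordan form J, which has the same characteristic polynomial as A) gives
  χ_A(x) = x^4 + 16*x^3 + 96*x^2 + 256*x + 256
which factors as (x + 4)^4. The eigenvalues (with algebraic multiplicities) are λ = -4 with multiplicity 4.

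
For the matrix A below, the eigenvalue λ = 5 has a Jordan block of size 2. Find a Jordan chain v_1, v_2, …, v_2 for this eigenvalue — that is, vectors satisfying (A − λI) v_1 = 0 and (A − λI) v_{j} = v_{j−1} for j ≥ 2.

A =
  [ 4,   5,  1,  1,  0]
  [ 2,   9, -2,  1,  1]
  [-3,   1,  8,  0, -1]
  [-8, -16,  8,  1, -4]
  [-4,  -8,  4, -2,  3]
A Jordan chain for λ = 5 of length 2:
v_1 = (-1, 2, -3, -8, -4)ᵀ
v_2 = (1, 0, 0, 0, 0)ᵀ

Let N = A − (5)·I. We want v_2 with N^2 v_2 = 0 but N^1 v_2 ≠ 0; then v_{j-1} := N · v_j for j = 2, …, 2.

Pick v_2 = (1, 0, 0, 0, 0)ᵀ.
Then v_1 = N · v_2 = (-1, 2, -3, -8, -4)ᵀ.

Sanity check: (A − (5)·I) v_1 = (0, 0, 0, 0, 0)ᵀ = 0. ✓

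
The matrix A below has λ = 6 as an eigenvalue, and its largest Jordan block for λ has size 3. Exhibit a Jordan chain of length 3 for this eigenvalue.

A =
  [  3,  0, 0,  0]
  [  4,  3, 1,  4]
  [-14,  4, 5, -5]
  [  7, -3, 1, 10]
A Jordan chain for λ = 6 of length 3:
v_1 = (0, 1, -1, 1)ᵀ
v_2 = (0, -3, 4, -3)ᵀ
v_3 = (0, 1, 0, 0)ᵀ

Let N = A − (6)·I. We want v_3 with N^3 v_3 = 0 but N^2 v_3 ≠ 0; then v_{j-1} := N · v_j for j = 3, …, 2.

Pick v_3 = (0, 1, 0, 0)ᵀ.
Then v_2 = N · v_3 = (0, -3, 4, -3)ᵀ.
Then v_1 = N · v_2 = (0, 1, -1, 1)ᵀ.

Sanity check: (A − (6)·I) v_1 = (0, 0, 0, 0)ᵀ = 0. ✓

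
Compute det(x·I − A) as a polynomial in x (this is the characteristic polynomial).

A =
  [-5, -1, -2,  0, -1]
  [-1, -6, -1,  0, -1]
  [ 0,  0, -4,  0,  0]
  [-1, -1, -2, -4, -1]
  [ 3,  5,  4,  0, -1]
x^5 + 20*x^4 + 160*x^3 + 640*x^2 + 1280*x + 1024

Expanding det(x·I − A) (e.g. by cofactor expansion or by noting that A is similar to its Jordan form J, which has the same characteristic polynomial as A) gives
  χ_A(x) = x^5 + 20*x^4 + 160*x^3 + 640*x^2 + 1280*x + 1024
which factors as (x + 4)^5. The eigenvalues (with algebraic multiplicities) are λ = -4 with multiplicity 5.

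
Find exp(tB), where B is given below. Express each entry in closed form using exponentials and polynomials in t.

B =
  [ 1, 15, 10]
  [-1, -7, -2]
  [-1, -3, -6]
e^{tB} =
  [5*t*exp(-4*t) + exp(-4*t), 15*t*exp(-4*t), 10*t*exp(-4*t)]
  [-t*exp(-4*t), -3*t*exp(-4*t) + exp(-4*t), -2*t*exp(-4*t)]
  [-t*exp(-4*t), -3*t*exp(-4*t), -2*t*exp(-4*t) + exp(-4*t)]

Strategy: write B = P · J · P⁻¹ where J is a Jordan canonical form, so e^{tB} = P · e^{tJ} · P⁻¹, and e^{tJ} can be computed block-by-block.

B has Jordan form
J =
  [-4,  1,  0]
  [ 0, -4,  0]
  [ 0,  0, -4]
(up to reordering of blocks).

Per-block formulas:
  For a 1×1 block at λ = -4: exp(t · [-4]) = [e^(-4t)].
  For a 2×2 Jordan block J_2(-4): exp(t · J_2(-4)) = e^(-4t)·(I + t·N), where N is the 2×2 nilpotent shift.

After assembling e^{tJ} and conjugating by P, we get:

e^{tB} =
  [5*t*exp(-4*t) + exp(-4*t), 15*t*exp(-4*t), 10*t*exp(-4*t)]
  [-t*exp(-4*t), -3*t*exp(-4*t) + exp(-4*t), -2*t*exp(-4*t)]
  [-t*exp(-4*t), -3*t*exp(-4*t), -2*t*exp(-4*t) + exp(-4*t)]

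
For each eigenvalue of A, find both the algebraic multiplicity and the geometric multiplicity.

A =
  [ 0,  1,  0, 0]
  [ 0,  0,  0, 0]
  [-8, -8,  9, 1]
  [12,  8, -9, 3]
λ = 0: alg = 2, geom = 1; λ = 6: alg = 2, geom = 1

Step 1 — factor the characteristic polynomial to read off the algebraic multiplicities:
  χ_A(x) = x^2*(x - 6)^2

Step 2 — compute geometric multiplicities via the rank-nullity identity g(λ) = n − rank(A − λI):
  rank(A − (0)·I) = 3, so dim ker(A − (0)·I) = n − 3 = 1
  rank(A − (6)·I) = 3, so dim ker(A − (6)·I) = n − 3 = 1

Summary:
  λ = 0: algebraic multiplicity = 2, geometric multiplicity = 1
  λ = 6: algebraic multiplicity = 2, geometric multiplicity = 1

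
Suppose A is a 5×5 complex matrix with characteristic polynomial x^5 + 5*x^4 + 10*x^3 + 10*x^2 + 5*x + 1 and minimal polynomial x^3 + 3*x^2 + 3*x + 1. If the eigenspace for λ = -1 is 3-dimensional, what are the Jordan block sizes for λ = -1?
Block sizes for λ = -1: [3, 1, 1]

Step 1 — from the characteristic polynomial, algebraic multiplicity of λ = -1 is 5. From dim ker(A − (-1)·I) = 3, there are exactly 3 Jordan blocks for λ = -1.
Step 2 — from the minimal polynomial, the factor (x + 1)^3 tells us the largest block for λ = -1 has size 3.
Step 3 — with total size 5, 3 blocks, and largest block 3, the block sizes (in nonincreasing order) are [3, 1, 1].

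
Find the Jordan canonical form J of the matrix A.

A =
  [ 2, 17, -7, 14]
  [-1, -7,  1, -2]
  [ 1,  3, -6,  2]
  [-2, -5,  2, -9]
J_3(-5) ⊕ J_1(-5)

The characteristic polynomial is
  det(x·I − A) = x^4 + 20*x^3 + 150*x^2 + 500*x + 625 = (x + 5)^4

Eigenvalues and multiplicities (the geometric multiplicity of λ is n − rank(A − λI), which equals the number of Jordan blocks for λ):
  λ = -5: algebraic multiplicity = 4, geometric multiplicity = 2

Determining the block sizes for each eigenvalue:
  λ = -5: with am = 4 and gm = 2, the partition is not yet determined (e.g. several partitions of 4 into 2 parts exist). Let N = A − (-5)·I. Computing rank(N^1) = 2, rank(N^2) = 1, rank(N^3) = 0; the number of blocks of size ≥ j is rank(N^{j−1}) − rank(N^j), giving [2, 1, 1]. So we have 1 block(s) of size 3, 1 block(s) of size 1 → block sizes [3, 1]

Assembling the blocks gives a Jordan form
J =
  [-5,  1,  0,  0]
  [ 0, -5,  1,  0]
  [ 0,  0, -5,  0]
  [ 0,  0,  0, -5]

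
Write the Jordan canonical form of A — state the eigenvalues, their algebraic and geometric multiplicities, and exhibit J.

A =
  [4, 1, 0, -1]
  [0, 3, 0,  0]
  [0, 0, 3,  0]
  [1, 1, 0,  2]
J_2(3) ⊕ J_1(3) ⊕ J_1(3)

The characteristic polynomial is
  det(x·I − A) = x^4 - 12*x^3 + 54*x^2 - 108*x + 81 = (x - 3)^4

Eigenvalues and multiplicities (the geometric multiplicity of λ is n − rank(A − λI), which equals the number of Jordan blocks for λ):
  λ = 3: algebraic multiplicity = 4, geometric multiplicity = 3

Determining the block sizes for each eigenvalue:
  λ = 3: 3 blocks summing to 4 forces exactly one block of size 2 and the rest size 1 → block sizes [2, 1, 1]

Assembling the blocks gives a Jordan form
J =
  [3, 1, 0, 0]
  [0, 3, 0, 0]
  [0, 0, 3, 0]
  [0, 0, 0, 3]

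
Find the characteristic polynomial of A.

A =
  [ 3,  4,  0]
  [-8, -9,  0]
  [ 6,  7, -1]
x^3 + 7*x^2 + 11*x + 5

Expanding det(x·I − A) (e.g. by cofactor expansion or by noting that A is similar to its Jordan form J, which has the same characteristic polynomial as A) gives
  χ_A(x) = x^3 + 7*x^2 + 11*x + 5
which factors as (x + 1)^2*(x + 5). The eigenvalues (with algebraic multiplicities) are λ = -5 with multiplicity 1, λ = -1 with multiplicity 2.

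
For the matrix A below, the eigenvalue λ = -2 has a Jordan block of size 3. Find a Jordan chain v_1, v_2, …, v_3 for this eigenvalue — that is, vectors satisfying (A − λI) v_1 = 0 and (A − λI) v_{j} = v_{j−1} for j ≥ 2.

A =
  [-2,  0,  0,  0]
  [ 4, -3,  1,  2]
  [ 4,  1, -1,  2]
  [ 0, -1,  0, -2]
A Jordan chain for λ = -2 of length 3:
v_1 = (0, 0, 8, -4)ᵀ
v_2 = (0, 4, 4, 0)ᵀ
v_3 = (1, 0, 0, 0)ᵀ

Let N = A − (-2)·I. We want v_3 with N^3 v_3 = 0 but N^2 v_3 ≠ 0; then v_{j-1} := N · v_j for j = 3, …, 2.

Pick v_3 = (1, 0, 0, 0)ᵀ.
Then v_2 = N · v_3 = (0, 4, 4, 0)ᵀ.
Then v_1 = N · v_2 = (0, 0, 8, -4)ᵀ.

Sanity check: (A − (-2)·I) v_1 = (0, 0, 0, 0)ᵀ = 0. ✓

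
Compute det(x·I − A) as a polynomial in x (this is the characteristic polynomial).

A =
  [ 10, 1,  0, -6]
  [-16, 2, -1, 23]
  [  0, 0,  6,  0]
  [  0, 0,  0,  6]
x^4 - 24*x^3 + 216*x^2 - 864*x + 1296

Expanding det(x·I − A) (e.g. by cofactor expansion or by noting that A is similar to its Jordan form J, which has the same characteristic polynomial as A) gives
  χ_A(x) = x^4 - 24*x^3 + 216*x^2 - 864*x + 1296
which factors as (x - 6)^4. The eigenvalues (with algebraic multiplicities) are λ = 6 with multiplicity 4.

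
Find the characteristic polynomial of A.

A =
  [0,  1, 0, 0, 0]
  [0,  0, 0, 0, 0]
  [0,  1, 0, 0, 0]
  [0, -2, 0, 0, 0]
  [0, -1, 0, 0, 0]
x^5

Expanding det(x·I − A) (e.g. by cofactor expansion or by noting that A is similar to its Jordan form J, which has the same characteristic polynomial as A) gives
  χ_A(x) = x^5
which factors as x^5. The eigenvalues (with algebraic multiplicities) are λ = 0 with multiplicity 5.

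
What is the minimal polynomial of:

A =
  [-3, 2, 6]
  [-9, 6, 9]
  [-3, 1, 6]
x^2 - 6*x + 9

The characteristic polynomial is χ_A(x) = (x - 3)^3, so the eigenvalues are known. The minimal polynomial is
  m_A(x) = Π_λ (x − λ)^{k_λ}
where k_λ is the size of the *largest* Jordan block for λ (equivalently, the smallest k with (A − λI)^k v = 0 for every generalised eigenvector v of λ).

  λ = 3: largest Jordan block has size 2, contributing (x − 3)^2

So m_A(x) = (x - 3)^2 = x^2 - 6*x + 9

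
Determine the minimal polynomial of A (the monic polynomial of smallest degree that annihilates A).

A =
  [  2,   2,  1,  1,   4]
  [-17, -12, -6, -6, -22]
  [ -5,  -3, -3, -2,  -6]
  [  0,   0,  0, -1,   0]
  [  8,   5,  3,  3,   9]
x^3 + 3*x^2 + 3*x + 1

The characteristic polynomial is χ_A(x) = (x + 1)^5, so the eigenvalues are known. The minimal polynomial is
  m_A(x) = Π_λ (x − λ)^{k_λ}
where k_λ is the size of the *largest* Jordan block for λ (equivalently, the smallest k with (A − λI)^k v = 0 for every generalised eigenvector v of λ).

  λ = -1: largest Jordan block has size 3, contributing (x + 1)^3

So m_A(x) = (x + 1)^3 = x^3 + 3*x^2 + 3*x + 1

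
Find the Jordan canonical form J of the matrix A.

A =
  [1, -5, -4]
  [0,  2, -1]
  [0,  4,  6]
J_1(1) ⊕ J_2(4)

The characteristic polynomial is
  det(x·I − A) = x^3 - 9*x^2 + 24*x - 16 = (x - 4)^2*(x - 1)

Eigenvalues and multiplicities (the geometric multiplicity of λ is n − rank(A − λI), which equals the number of Jordan blocks for λ):
  λ = 1: algebraic multiplicity = 1, geometric multiplicity = 1
  λ = 4: algebraic multiplicity = 2, geometric multiplicity = 1

Determining the block sizes for each eigenvalue:
  λ = 1: one block (gm = 1), so the single block has size am = 1 → block sizes [1]
  λ = 4: one block (gm = 1), so the single block has size am = 2 → block sizes [2]

Assembling the blocks gives a Jordan form
J =
  [1, 0, 0]
  [0, 4, 1]
  [0, 0, 4]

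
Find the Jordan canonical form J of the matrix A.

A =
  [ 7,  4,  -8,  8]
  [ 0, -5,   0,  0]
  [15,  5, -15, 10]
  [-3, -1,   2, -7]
J_2(-5) ⊕ J_1(-5) ⊕ J_1(-5)

The characteristic polynomial is
  det(x·I − A) = x^4 + 20*x^3 + 150*x^2 + 500*x + 625 = (x + 5)^4

Eigenvalues and multiplicities (the geometric multiplicity of λ is n − rank(A − λI), which equals the number of Jordan blocks for λ):
  λ = -5: algebraic multiplicity = 4, geometric multiplicity = 3

Determining the block sizes for each eigenvalue:
  λ = -5: 3 blocks summing to 4 forces exactly one block of size 2 and the rest size 1 → block sizes [2, 1, 1]

Assembling the blocks gives a Jordan form
J =
  [-5,  1,  0,  0]
  [ 0, -5,  0,  0]
  [ 0,  0, -5,  0]
  [ 0,  0,  0, -5]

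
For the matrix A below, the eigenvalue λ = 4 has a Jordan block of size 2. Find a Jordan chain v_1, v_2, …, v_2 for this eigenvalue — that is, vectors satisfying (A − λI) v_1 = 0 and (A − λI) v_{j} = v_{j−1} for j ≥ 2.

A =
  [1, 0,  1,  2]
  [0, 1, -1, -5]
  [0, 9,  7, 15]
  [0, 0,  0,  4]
A Jordan chain for λ = 4 of length 2:
v_1 = (-3, 3, -9, 0)ᵀ
v_2 = (1, -1, 0, 0)ᵀ

Let N = A − (4)·I. We want v_2 with N^2 v_2 = 0 but N^1 v_2 ≠ 0; then v_{j-1} := N · v_j for j = 2, …, 2.

Pick v_2 = (1, -1, 0, 0)ᵀ.
Then v_1 = N · v_2 = (-3, 3, -9, 0)ᵀ.

Sanity check: (A − (4)·I) v_1 = (0, 0, 0, 0)ᵀ = 0. ✓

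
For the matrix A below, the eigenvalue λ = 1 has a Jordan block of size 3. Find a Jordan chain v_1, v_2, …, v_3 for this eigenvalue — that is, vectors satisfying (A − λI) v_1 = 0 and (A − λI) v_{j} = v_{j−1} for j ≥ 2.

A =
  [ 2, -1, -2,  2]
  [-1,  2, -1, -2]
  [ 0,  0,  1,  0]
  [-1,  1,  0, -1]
A Jordan chain for λ = 1 of length 3:
v_1 = (-1, 1, 0, 1)ᵀ
v_2 = (-2, -1, 0, 0)ᵀ
v_3 = (0, 0, 1, 0)ᵀ

Let N = A − (1)·I. We want v_3 with N^3 v_3 = 0 but N^2 v_3 ≠ 0; then v_{j-1} := N · v_j for j = 3, …, 2.

Pick v_3 = (0, 0, 1, 0)ᵀ.
Then v_2 = N · v_3 = (-2, -1, 0, 0)ᵀ.
Then v_1 = N · v_2 = (-1, 1, 0, 1)ᵀ.

Sanity check: (A − (1)·I) v_1 = (0, 0, 0, 0)ᵀ = 0. ✓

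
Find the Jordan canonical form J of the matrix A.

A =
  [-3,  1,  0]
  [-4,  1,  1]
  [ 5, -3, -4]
J_3(-2)

The characteristic polynomial is
  det(x·I − A) = x^3 + 6*x^2 + 12*x + 8 = (x + 2)^3

Eigenvalues and multiplicities (the geometric multiplicity of λ is n − rank(A − λI), which equals the number of Jordan blocks for λ):
  λ = -2: algebraic multiplicity = 3, geometric multiplicity = 1

Determining the block sizes for each eigenvalue:
  λ = -2: one block (gm = 1), so the single block has size am = 3 → block sizes [3]

Assembling the blocks gives a Jordan form
J =
  [-2,  1,  0]
  [ 0, -2,  1]
  [ 0,  0, -2]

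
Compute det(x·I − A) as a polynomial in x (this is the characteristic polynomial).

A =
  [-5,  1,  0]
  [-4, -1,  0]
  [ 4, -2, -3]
x^3 + 9*x^2 + 27*x + 27

Expanding det(x·I − A) (e.g. by cofactor expansion or by noting that A is similar to its Jordan form J, which has the same characteristic polynomial as A) gives
  χ_A(x) = x^3 + 9*x^2 + 27*x + 27
which factors as (x + 3)^3. The eigenvalues (with algebraic multiplicities) are λ = -3 with multiplicity 3.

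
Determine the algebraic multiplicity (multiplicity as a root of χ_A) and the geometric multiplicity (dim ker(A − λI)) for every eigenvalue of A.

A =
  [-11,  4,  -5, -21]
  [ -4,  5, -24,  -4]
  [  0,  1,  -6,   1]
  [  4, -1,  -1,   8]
λ = -1: alg = 4, geom = 2

Step 1 — factor the characteristic polynomial to read off the algebraic multiplicities:
  χ_A(x) = (x + 1)^4

Step 2 — compute geometric multiplicities via the rank-nullity identity g(λ) = n − rank(A − λI):
  rank(A − (-1)·I) = 2, so dim ker(A − (-1)·I) = n − 2 = 2

Summary:
  λ = -1: algebraic multiplicity = 4, geometric multiplicity = 2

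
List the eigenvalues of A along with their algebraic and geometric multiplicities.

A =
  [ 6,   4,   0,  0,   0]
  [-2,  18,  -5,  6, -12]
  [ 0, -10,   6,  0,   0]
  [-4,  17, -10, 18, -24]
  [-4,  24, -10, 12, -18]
λ = 6: alg = 5, geom = 3

Step 1 — factor the characteristic polynomial to read off the algebraic multiplicities:
  χ_A(x) = (x - 6)^5

Step 2 — compute geometric multiplicities via the rank-nullity identity g(λ) = n − rank(A − λI):
  rank(A − (6)·I) = 2, so dim ker(A − (6)·I) = n − 2 = 3

Summary:
  λ = 6: algebraic multiplicity = 5, geometric multiplicity = 3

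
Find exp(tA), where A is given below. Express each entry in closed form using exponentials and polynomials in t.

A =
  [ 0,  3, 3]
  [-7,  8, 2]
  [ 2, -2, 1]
e^{tA} =
  [-3*t^2*exp(3*t) - 3*t*exp(3*t) + exp(3*t), 3*t*exp(3*t), -9*t^2*exp(3*t)/2 + 3*t*exp(3*t)]
  [-5*t^2*exp(3*t) - 7*t*exp(3*t), 5*t*exp(3*t) + exp(3*t), -15*t^2*exp(3*t)/2 + 2*t*exp(3*t)]
  [2*t^2*exp(3*t) + 2*t*exp(3*t), -2*t*exp(3*t), 3*t^2*exp(3*t) - 2*t*exp(3*t) + exp(3*t)]

Strategy: write A = P · J · P⁻¹ where J is a Jordan canonical form, so e^{tA} = P · e^{tJ} · P⁻¹, and e^{tJ} can be computed block-by-block.

A has Jordan form
J =
  [3, 1, 0]
  [0, 3, 1]
  [0, 0, 3]
(up to reordering of blocks).

Per-block formulas:
  For a 3×3 Jordan block J_3(3): exp(t · J_3(3)) = e^(3t)·(I + t·N + (t^2/2)·N^2), where N is the 3×3 nilpotent shift.

After assembling e^{tJ} and conjugating by P, we get:

e^{tA} =
  [-3*t^2*exp(3*t) - 3*t*exp(3*t) + exp(3*t), 3*t*exp(3*t), -9*t^2*exp(3*t)/2 + 3*t*exp(3*t)]
  [-5*t^2*exp(3*t) - 7*t*exp(3*t), 5*t*exp(3*t) + exp(3*t), -15*t^2*exp(3*t)/2 + 2*t*exp(3*t)]
  [2*t^2*exp(3*t) + 2*t*exp(3*t), -2*t*exp(3*t), 3*t^2*exp(3*t) - 2*t*exp(3*t) + exp(3*t)]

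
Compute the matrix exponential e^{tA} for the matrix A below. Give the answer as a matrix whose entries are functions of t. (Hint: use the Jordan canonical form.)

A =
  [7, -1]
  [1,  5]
e^{tA} =
  [t*exp(6*t) + exp(6*t), -t*exp(6*t)]
  [t*exp(6*t), -t*exp(6*t) + exp(6*t)]

Strategy: write A = P · J · P⁻¹ where J is a Jordan canonical form, so e^{tA} = P · e^{tJ} · P⁻¹, and e^{tJ} can be computed block-by-block.

A has Jordan form
J =
  [6, 1]
  [0, 6]
(up to reordering of blocks).

Per-block formulas:
  For a 2×2 Jordan block J_2(6): exp(t · J_2(6)) = e^(6t)·(I + t·N), where N is the 2×2 nilpotent shift.

After assembling e^{tJ} and conjugating by P, we get:

e^{tA} =
  [t*exp(6*t) + exp(6*t), -t*exp(6*t)]
  [t*exp(6*t), -t*exp(6*t) + exp(6*t)]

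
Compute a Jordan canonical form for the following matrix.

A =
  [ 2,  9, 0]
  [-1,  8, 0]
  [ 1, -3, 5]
J_2(5) ⊕ J_1(5)

The characteristic polynomial is
  det(x·I − A) = x^3 - 15*x^2 + 75*x - 125 = (x - 5)^3

Eigenvalues and multiplicities (the geometric multiplicity of λ is n − rank(A − λI), which equals the number of Jordan blocks for λ):
  λ = 5: algebraic multiplicity = 3, geometric multiplicity = 2

Determining the block sizes for each eigenvalue:
  λ = 5: 2 blocks summing to 3 forces exactly one block of size 2 and the rest size 1 → block sizes [2, 1]

Assembling the blocks gives a Jordan form
J =
  [5, 1, 0]
  [0, 5, 0]
  [0, 0, 5]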